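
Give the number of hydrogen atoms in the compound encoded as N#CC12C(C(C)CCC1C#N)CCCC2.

18

Hydrogens are implicit in SMILES; fill each atom to its normal valence:
  6 × C: 2 H each → 12
  3 × C: 1 H each → 3
  3 × C: no H
  2 × N: no H
  1 × C: 3 H
  Total hydrogens = 18.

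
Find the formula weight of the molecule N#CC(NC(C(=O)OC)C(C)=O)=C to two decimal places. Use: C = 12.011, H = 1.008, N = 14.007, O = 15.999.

Molecular formula: C8H10N2O3.
M = 8×12.011 + 10×1.008 + 2×14.007 + 3×15.999 = 182.18 g/mol.

182.18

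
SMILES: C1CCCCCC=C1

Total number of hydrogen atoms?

14

Hydrogens are implicit in SMILES; fill each atom to its normal valence:
  6 × C: 2 H each → 12
  2 × C: 1 H each → 2
  Total hydrogens = 14.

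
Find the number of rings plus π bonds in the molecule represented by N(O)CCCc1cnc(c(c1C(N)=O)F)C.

5

Molecular formula from the SMILES: C10H14FN3O2.
DoU = (2C + 2 + N − H − X)/2 = (2·10 + 2 + 3 − 14 − 1)/2 = 10/2 = 5.
(Structurally: 1 ring(s) + 4 π bond(s) = 5.)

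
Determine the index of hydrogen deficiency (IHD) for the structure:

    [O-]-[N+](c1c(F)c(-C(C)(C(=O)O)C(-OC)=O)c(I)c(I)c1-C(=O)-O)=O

8

Molecular formula from the SMILES: C12H8FI2NO8.
DoU = (2C + 2 + N − H − X)/2 = (2·12 + 2 + 1 − 8 − 3)/2 = 16/2 = 8.
(Structurally: 1 ring(s) + 7 π bond(s) = 8.)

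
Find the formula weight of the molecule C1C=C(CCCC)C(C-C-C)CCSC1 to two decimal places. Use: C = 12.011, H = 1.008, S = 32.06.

Molecular formula: C14H26S.
M = 14×12.011 + 26×1.008 + 1×32.06 = 226.42 g/mol.

226.42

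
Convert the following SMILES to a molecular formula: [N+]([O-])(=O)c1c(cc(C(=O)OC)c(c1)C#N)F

Heavy atoms from the SMILES: 9 C, 1 F, 2 N, 4 O.
Implicit hydrogens by atom environment:
  4 × C (aromatic): no H
  3 × O: no H
  2 × C (aromatic): 1 H each → 2
  2 × C: no H
  1 × C: 3 H
  1 × F: no H
  1 × N: no H
  1 × N (charge +1): no H
  1 × O (charge -1): no H
  Total hydrogens = 5.
Molecular formula: C9H5FN2O4

C9H5FN2O4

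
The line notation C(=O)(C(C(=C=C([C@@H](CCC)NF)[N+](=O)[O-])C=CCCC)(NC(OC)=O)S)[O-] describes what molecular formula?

Heavy atoms from the SMILES: 16 C, 1 F, 3 N, 6 O, 1 S.
Implicit hydrogens by atom environment:
  6 × C: no H
  4 × C: 2 H each → 8
  4 × O: no H
  3 × C: 3 H each → 9
  3 × C: 1 H each → 3
  2 × N: 1 H each → 2
  2 × O (charge -1): no H
  1 × F: no H
  1 × N (charge +1): no H
  1 × S: 1 H
  Total hydrogens = 23.
Net charge -1.
Molecular formula: C16H23FN3O6S-

C16H23FN3O6S-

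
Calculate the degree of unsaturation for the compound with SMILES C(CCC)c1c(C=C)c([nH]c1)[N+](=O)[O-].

Molecular formula from the SMILES: C10H14N2O2.
DoU = (2C + 2 + N − H − X)/2 = (2·10 + 2 + 2 − 14 − 0)/2 = 10/2 = 5.
(Structurally: 1 ring(s) + 4 π bond(s) = 5.)

5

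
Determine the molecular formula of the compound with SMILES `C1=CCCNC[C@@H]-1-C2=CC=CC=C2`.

Heavy atoms from the SMILES: 12 C, 1 N.
Implicit hydrogens by atom environment:
  5 × C (aromatic): 1 H each → 5
  3 × C: 2 H each → 6
  3 × C: 1 H each → 3
  1 × C (aromatic): no H
  1 × N: 1 H
  Total hydrogens = 15.
Molecular formula: C12H15N

C12H15N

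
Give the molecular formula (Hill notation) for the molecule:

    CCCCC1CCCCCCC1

C12H24

Heavy atoms from the SMILES: 12 C.
Implicit hydrogens by atom environment:
  10 × C: 2 H each → 20
  1 × C: 3 H
  1 × C: 1 H
  Total hydrogens = 24.
Molecular formula: C12H24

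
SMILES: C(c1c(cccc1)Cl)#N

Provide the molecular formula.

C7H4ClN

Heavy atoms from the SMILES: 7 C, 1 Cl, 1 N.
Implicit hydrogens by atom environment:
  4 × C (aromatic): 1 H each → 4
  2 × C (aromatic): no H
  1 × C: no H
  1 × Cl: no H
  1 × N: no H
  Total hydrogens = 4.
Molecular formula: C7H4ClN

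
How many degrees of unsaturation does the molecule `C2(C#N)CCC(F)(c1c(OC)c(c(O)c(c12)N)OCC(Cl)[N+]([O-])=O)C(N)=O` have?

Molecular formula from the SMILES: C15H16ClFN4O6.
DoU = (2C + 2 + N − H − X)/2 = (2·15 + 2 + 4 − 16 − 2)/2 = 18/2 = 9.
(Structurally: 2 ring(s) + 7 π bond(s) = 9.)

9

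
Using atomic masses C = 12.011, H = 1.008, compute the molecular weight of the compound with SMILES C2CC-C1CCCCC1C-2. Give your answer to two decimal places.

138.25

Molecular formula: C10H18.
M = 10×12.011 + 18×1.008 = 138.25 g/mol.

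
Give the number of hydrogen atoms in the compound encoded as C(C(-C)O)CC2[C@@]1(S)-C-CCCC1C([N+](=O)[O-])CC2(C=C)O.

27

Hydrogens are implicit in SMILES; fill each atom to its normal valence:
  8 × C: 2 H each → 16
  5 × C: 1 H each → 5
  2 × C: no H
  2 × O: 1 H each → 2
  1 × C: 3 H
  1 × N (charge +1): no H
  1 × O: no H
  1 × O (charge -1): no H
  1 × S: 1 H
  Total hydrogens = 27.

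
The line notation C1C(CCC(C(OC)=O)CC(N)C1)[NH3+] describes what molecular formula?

Heavy atoms from the SMILES: 10 C, 2 N, 2 O.
Implicit hydrogens by atom environment:
  5 × C: 2 H each → 10
  3 × C: 1 H each → 3
  2 × O: no H
  1 × C: 3 H
  1 × C: no H
  1 × N (charge +1): 3 H
  1 × N: 2 H
  Total hydrogens = 21.
Net charge +1.
Molecular formula: C10H21N2O2+

C10H21N2O2+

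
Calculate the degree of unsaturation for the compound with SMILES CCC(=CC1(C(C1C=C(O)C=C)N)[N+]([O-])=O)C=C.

Molecular formula from the SMILES: C13H18N2O3.
DoU = (2C + 2 + N − H − X)/2 = (2·13 + 2 + 2 − 18 − 0)/2 = 12/2 = 6.
(Structurally: 1 ring(s) + 5 π bond(s) = 6.)

6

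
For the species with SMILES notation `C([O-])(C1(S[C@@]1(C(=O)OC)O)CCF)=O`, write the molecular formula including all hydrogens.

C7H8FO5S-

Heavy atoms from the SMILES: 7 C, 1 F, 5 O, 1 S.
Implicit hydrogens by atom environment:
  4 × C: no H
  3 × O: no H
  2 × C: 2 H each → 4
  1 × C: 3 H
  1 × F: no H
  1 × O: 1 H
  1 × O (charge -1): no H
  1 × S: no H
  Total hydrogens = 8.
Net charge -1.
Molecular formula: C7H8FO5S-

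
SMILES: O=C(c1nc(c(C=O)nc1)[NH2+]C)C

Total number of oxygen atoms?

The symbol for oxygen appears 2 times in the SMILES.

2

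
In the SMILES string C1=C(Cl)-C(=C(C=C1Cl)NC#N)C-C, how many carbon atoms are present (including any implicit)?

9

The symbol for carbon appears 9 times in the SMILES. (Cl is a single chlorine, not C + l.)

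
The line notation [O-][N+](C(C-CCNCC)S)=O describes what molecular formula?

Heavy atoms from the SMILES: 6 C, 2 N, 2 O, 1 S.
Implicit hydrogens by atom environment:
  4 × C: 2 H each → 8
  1 × C: 3 H
  1 × C: 1 H
  1 × N: 1 H
  1 × N (charge +1): no H
  1 × O: no H
  1 × O (charge -1): no H
  1 × S: 1 H
  Total hydrogens = 14.
Molecular formula: C6H14N2O2S

C6H14N2O2S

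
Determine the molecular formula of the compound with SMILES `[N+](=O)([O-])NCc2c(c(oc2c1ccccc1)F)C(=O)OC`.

C13H11FN2O5

Heavy atoms from the SMILES: 13 C, 1 F, 2 N, 5 O.
Implicit hydrogens by atom environment:
  5 × C (aromatic): 1 H each → 5
  5 × C (aromatic): no H
  3 × O: no H
  1 × C: 3 H
  1 × C: 2 H
  1 × C: no H
  1 × F: no H
  1 × N: 1 H
  1 × N (charge +1): no H
  1 × O (aromatic): no H
  1 × O (charge -1): no H
  Total hydrogens = 11.
Molecular formula: C13H11FN2O5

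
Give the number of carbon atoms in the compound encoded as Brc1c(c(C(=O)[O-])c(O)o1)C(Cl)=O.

The symbol for carbon appears 6 times in the SMILES. Lowercase c denotes aromatic carbon and counts toward C.

6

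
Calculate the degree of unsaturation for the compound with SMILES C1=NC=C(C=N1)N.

Molecular formula from the SMILES: C4H5N3.
DoU = (2C + 2 + N − H − X)/2 = (2·4 + 2 + 3 − 5 − 0)/2 = 8/2 = 4.
(Structurally: 1 ring(s) + 3 π bond(s) = 4.)

4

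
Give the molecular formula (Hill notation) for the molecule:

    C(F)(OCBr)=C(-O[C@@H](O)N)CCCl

Heavy atoms from the SMILES: 1 Br, 6 C, 1 Cl, 1 F, 1 N, 3 O.
Implicit hydrogens by atom environment:
  3 × C: 2 H each → 6
  2 × C: no H
  2 × O: no H
  1 × Br: no H
  1 × C: 1 H
  1 × Cl: no H
  1 × F: no H
  1 × N: 2 H
  1 × O: 1 H
  Total hydrogens = 10.
Molecular formula: C6H10BrClFNO3

C6H10BrClFNO3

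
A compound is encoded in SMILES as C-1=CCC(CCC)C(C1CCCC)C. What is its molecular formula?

Heavy atoms from the SMILES: 14 C.
Implicit hydrogens by atom environment:
  6 × C: 2 H each → 12
  5 × C: 1 H each → 5
  3 × C: 3 H each → 9
  Total hydrogens = 26.
Molecular formula: C14H26

C14H26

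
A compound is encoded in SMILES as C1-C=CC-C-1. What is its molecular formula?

C5H8

Heavy atoms from the SMILES: 5 C.
Implicit hydrogens by atom environment:
  3 × C: 2 H each → 6
  2 × C: 1 H each → 2
  Total hydrogens = 8.
Molecular formula: C5H8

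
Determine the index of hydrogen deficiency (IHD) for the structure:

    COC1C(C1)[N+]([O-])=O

Molecular formula from the SMILES: C4H7NO3.
DoU = (2C + 2 + N − H − X)/2 = (2·4 + 2 + 1 − 7 − 0)/2 = 4/2 = 2.
(Structurally: 1 ring(s) + 1 π bond(s) = 2.)

2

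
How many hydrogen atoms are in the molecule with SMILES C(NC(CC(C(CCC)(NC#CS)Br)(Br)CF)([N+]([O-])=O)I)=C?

17

Hydrogens are implicit in SMILES; fill each atom to its normal valence:
  5 × C: 2 H each → 10
  5 × C: no H
  2 × Br: no H
  2 × N: 1 H each → 2
  1 × C: 3 H
  1 × C: 1 H
  1 × F: no H
  1 × I: no H
  1 × N (charge +1): no H
  1 × O: no H
  1 × O (charge -1): no H
  1 × S: 1 H
  Total hydrogens = 17.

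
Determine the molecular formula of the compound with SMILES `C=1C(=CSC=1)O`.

C4H4OS

Heavy atoms from the SMILES: 4 C, 1 O, 1 S.
Implicit hydrogens by atom environment:
  3 × C (aromatic): 1 H each → 3
  1 × C (aromatic): no H
  1 × O: 1 H
  1 × S (aromatic): no H
  Total hydrogens = 4.
Molecular formula: C4H4OS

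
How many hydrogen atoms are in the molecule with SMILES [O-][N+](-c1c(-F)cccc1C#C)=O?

4

Hydrogens are implicit in SMILES; fill each atom to its normal valence:
  3 × C (aromatic): 1 H each → 3
  3 × C (aromatic): no H
  1 × C: 1 H
  1 × C: no H
  1 × F: no H
  1 × N (charge +1): no H
  1 × O: no H
  1 × O (charge -1): no H
  Total hydrogens = 4.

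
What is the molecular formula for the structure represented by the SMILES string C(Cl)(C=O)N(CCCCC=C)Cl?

C8H13Cl2NO

Heavy atoms from the SMILES: 8 C, 2 Cl, 1 N, 1 O.
Implicit hydrogens by atom environment:
  5 × C: 2 H each → 10
  3 × C: 1 H each → 3
  2 × Cl: no H
  1 × N: no H
  1 × O: no H
  Total hydrogens = 13.
Molecular formula: C8H13Cl2NO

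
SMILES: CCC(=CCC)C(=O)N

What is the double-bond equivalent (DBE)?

2

Molecular formula from the SMILES: C7H13NO.
DoU = (2C + 2 + N − H − X)/2 = (2·7 + 2 + 1 − 13 − 0)/2 = 4/2 = 2.
(Structurally: 0 ring(s) + 2 π bond(s) = 2.)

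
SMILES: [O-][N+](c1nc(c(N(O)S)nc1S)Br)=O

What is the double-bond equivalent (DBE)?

Molecular formula from the SMILES: C4H3BrN4O3S2.
DoU = (2C + 2 + N − H − X)/2 = (2·4 + 2 + 4 − 3 − 1)/2 = 10/2 = 5.
(Structurally: 1 ring(s) + 4 π bond(s) = 5.)

5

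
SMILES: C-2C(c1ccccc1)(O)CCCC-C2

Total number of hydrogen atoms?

18

Hydrogens are implicit in SMILES; fill each atom to its normal valence:
  6 × C: 2 H each → 12
  5 × C (aromatic): 1 H each → 5
  1 × C: no H
  1 × C (aromatic): no H
  1 × O: 1 H
  Total hydrogens = 18.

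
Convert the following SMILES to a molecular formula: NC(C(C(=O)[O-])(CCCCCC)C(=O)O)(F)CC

Heavy atoms from the SMILES: 12 C, 1 F, 1 N, 4 O.
Implicit hydrogens by atom environment:
  6 × C: 2 H each → 12
  4 × C: no H
  2 × C: 3 H each → 6
  2 × O: no H
  1 × F: no H
  1 × N: 2 H
  1 × O: 1 H
  1 × O (charge -1): no H
  Total hydrogens = 21.
Net charge -1.
Molecular formula: C12H21FNO4-

C12H21FNO4-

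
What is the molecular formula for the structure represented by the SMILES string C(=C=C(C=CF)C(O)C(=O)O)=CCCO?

Heavy atoms from the SMILES: 10 C, 1 F, 4 O.
Implicit hydrogens by atom environment:
  4 × C: 1 H each → 4
  4 × C: no H
  3 × O: 1 H each → 3
  2 × C: 2 H each → 4
  1 × F: no H
  1 × O: no H
  Total hydrogens = 11.
Molecular formula: C10H11FO4

C10H11FO4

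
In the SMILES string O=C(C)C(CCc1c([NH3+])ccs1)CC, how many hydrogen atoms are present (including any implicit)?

Hydrogens are implicit in SMILES; fill each atom to its normal valence:
  3 × C: 2 H each → 6
  2 × C: 3 H each → 6
  2 × C (aromatic): 1 H each → 2
  2 × C (aromatic): no H
  1 × C: 1 H
  1 × C: no H
  1 × N (charge +1): 3 H
  1 × O: no H
  1 × S (aromatic): no H
  Total hydrogens = 18.

18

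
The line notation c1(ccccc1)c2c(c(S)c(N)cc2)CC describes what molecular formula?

C14H15NS

Heavy atoms from the SMILES: 14 C, 1 N, 1 S.
Implicit hydrogens by atom environment:
  7 × C (aromatic): 1 H each → 7
  5 × C (aromatic): no H
  1 × C: 3 H
  1 × C: 2 H
  1 × N: 2 H
  1 × S: 1 H
  Total hydrogens = 15.
Molecular formula: C14H15NS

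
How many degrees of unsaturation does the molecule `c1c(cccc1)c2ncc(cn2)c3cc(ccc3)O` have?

Molecular formula from the SMILES: C16H12N2O.
DoU = (2C + 2 + N − H − X)/2 = (2·16 + 2 + 2 − 12 − 0)/2 = 24/2 = 12.
(Structurally: 3 ring(s) + 9 π bond(s) = 12.)

12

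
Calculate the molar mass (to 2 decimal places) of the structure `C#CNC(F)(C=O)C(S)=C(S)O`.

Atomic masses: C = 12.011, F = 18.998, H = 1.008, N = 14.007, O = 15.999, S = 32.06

Molecular formula: C6H6FNO2S2.
M = 6×12.011 + 1×18.998 + 6×1.008 + 1×14.007 + 2×15.999 + 2×32.06 = 207.24 g/mol.

207.24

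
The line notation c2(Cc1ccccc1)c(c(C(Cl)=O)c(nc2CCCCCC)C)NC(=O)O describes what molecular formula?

C21H25ClN2O3

Heavy atoms from the SMILES: 21 C, 1 Cl, 2 N, 3 O.
Implicit hydrogens by atom environment:
  6 × C: 2 H each → 12
  6 × C (aromatic): no H
  5 × C (aromatic): 1 H each → 5
  2 × C: 3 H each → 6
  2 × C: no H
  2 × O: no H
  1 × Cl: no H
  1 × N: 1 H
  1 × N (aromatic): no H
  1 × O: 1 H
  Total hydrogens = 25.
Molecular formula: C21H25ClN2O3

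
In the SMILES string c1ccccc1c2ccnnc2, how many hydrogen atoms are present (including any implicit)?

8

Hydrogens are implicit in SMILES; fill each atom to its normal valence:
  8 × C (aromatic): 1 H each → 8
  2 × C (aromatic): no H
  2 × N (aromatic): no H
  Total hydrogens = 8.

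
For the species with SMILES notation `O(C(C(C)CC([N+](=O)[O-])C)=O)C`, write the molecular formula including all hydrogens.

C7H13NO4

Heavy atoms from the SMILES: 7 C, 1 N, 4 O.
Implicit hydrogens by atom environment:
  3 × C: 3 H each → 9
  3 × O: no H
  2 × C: 1 H each → 2
  1 × C: 2 H
  1 × C: no H
  1 × N (charge +1): no H
  1 × O (charge -1): no H
  Total hydrogens = 13.
Molecular formula: C7H13NO4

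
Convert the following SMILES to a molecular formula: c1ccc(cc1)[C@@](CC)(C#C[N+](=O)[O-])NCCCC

C15H20N2O2

Heavy atoms from the SMILES: 15 C, 2 N, 2 O.
Implicit hydrogens by atom environment:
  5 × C (aromatic): 1 H each → 5
  4 × C: 2 H each → 8
  3 × C: no H
  2 × C: 3 H each → 6
  1 × C (aromatic): no H
  1 × N: 1 H
  1 × N (charge +1): no H
  1 × O: no H
  1 × O (charge -1): no H
  Total hydrogens = 20.
Molecular formula: C15H20N2O2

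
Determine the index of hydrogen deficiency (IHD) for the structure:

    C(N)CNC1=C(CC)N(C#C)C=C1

5

Molecular formula from the SMILES: C10H15N3.
DoU = (2C + 2 + N − H − X)/2 = (2·10 + 2 + 3 − 15 − 0)/2 = 10/2 = 5.
(Structurally: 1 ring(s) + 4 π bond(s) = 5.)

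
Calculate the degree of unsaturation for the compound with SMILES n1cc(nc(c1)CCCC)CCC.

Molecular formula from the SMILES: C11H18N2.
DoU = (2C + 2 + N − H − X)/2 = (2·11 + 2 + 2 − 18 − 0)/2 = 8/2 = 4.
(Structurally: 1 ring(s) + 3 π bond(s) = 4.)

4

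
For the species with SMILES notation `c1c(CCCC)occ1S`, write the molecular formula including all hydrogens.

Heavy atoms from the SMILES: 8 C, 1 O, 1 S.
Implicit hydrogens by atom environment:
  3 × C: 2 H each → 6
  2 × C (aromatic): 1 H each → 2
  2 × C (aromatic): no H
  1 × C: 3 H
  1 × O (aromatic): no H
  1 × S: 1 H
  Total hydrogens = 12.
Molecular formula: C8H12OS

C8H12OS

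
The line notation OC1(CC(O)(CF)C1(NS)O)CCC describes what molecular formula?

C8H16FNO3S

Heavy atoms from the SMILES: 8 C, 1 F, 1 N, 3 O, 1 S.
Implicit hydrogens by atom environment:
  4 × C: 2 H each → 8
  3 × C: no H
  3 × O: 1 H each → 3
  1 × C: 3 H
  1 × F: no H
  1 × N: 1 H
  1 × S: 1 H
  Total hydrogens = 16.
Molecular formula: C8H16FNO3S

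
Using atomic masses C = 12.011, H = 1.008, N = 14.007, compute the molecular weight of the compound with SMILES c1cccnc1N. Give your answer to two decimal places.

Molecular formula: C5H6N2.
M = 5×12.011 + 6×1.008 + 2×14.007 = 94.12 g/mol.

94.12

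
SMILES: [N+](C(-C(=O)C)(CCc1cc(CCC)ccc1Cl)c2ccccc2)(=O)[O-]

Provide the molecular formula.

C20H22ClNO3

Heavy atoms from the SMILES: 20 C, 1 Cl, 1 N, 3 O.
Implicit hydrogens by atom environment:
  8 × C (aromatic): 1 H each → 8
  4 × C: 2 H each → 8
  4 × C (aromatic): no H
  2 × C: 3 H each → 6
  2 × C: no H
  2 × O: no H
  1 × Cl: no H
  1 × N (charge +1): no H
  1 × O (charge -1): no H
  Total hydrogens = 22.
Molecular formula: C20H22ClNO3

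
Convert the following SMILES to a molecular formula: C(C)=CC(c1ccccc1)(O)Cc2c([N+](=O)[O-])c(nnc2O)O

C15H15N3O5

Heavy atoms from the SMILES: 15 C, 3 N, 5 O.
Implicit hydrogens by atom environment:
  5 × C (aromatic): 1 H each → 5
  5 × C (aromatic): no H
  3 × O: 1 H each → 3
  2 × C: 1 H each → 2
  2 × N (aromatic): no H
  1 × C: 3 H
  1 × C: 2 H
  1 × C: no H
  1 × N (charge +1): no H
  1 × O: no H
  1 × O (charge -1): no H
  Total hydrogens = 15.
Molecular formula: C15H15N3O5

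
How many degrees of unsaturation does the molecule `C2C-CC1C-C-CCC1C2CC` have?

Molecular formula from the SMILES: C12H22.
DoU = (2C + 2 + N − H − X)/2 = (2·12 + 2 + 0 − 22 − 0)/2 = 4/2 = 2.
(Structurally: 2 ring(s) + 0 π bond(s) = 2.)

2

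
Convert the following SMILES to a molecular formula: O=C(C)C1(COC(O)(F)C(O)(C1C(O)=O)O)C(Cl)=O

Heavy atoms from the SMILES: 9 C, 1 Cl, 1 F, 8 O.
Implicit hydrogens by atom environment:
  6 × C: no H
  4 × O: 1 H each → 4
  4 × O: no H
  1 × C: 3 H
  1 × C: 2 H
  1 × C: 1 H
  1 × Cl: no H
  1 × F: no H
  Total hydrogens = 10.
Molecular formula: C9H10ClFO8

C9H10ClFO8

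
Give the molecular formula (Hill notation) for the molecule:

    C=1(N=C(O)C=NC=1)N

C4H5N3O

Heavy atoms from the SMILES: 4 C, 3 N, 1 O.
Implicit hydrogens by atom environment:
  2 × C (aromatic): 1 H each → 2
  2 × C (aromatic): no H
  2 × N (aromatic): no H
  1 × N: 2 H
  1 × O: 1 H
  Total hydrogens = 5.
Molecular formula: C4H5N3O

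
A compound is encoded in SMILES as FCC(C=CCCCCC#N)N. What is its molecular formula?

C9H15FN2

Heavy atoms from the SMILES: 9 C, 1 F, 2 N.
Implicit hydrogens by atom environment:
  5 × C: 2 H each → 10
  3 × C: 1 H each → 3
  1 × C: no H
  1 × F: no H
  1 × N: 2 H
  1 × N: no H
  Total hydrogens = 15.
Molecular formula: C9H15FN2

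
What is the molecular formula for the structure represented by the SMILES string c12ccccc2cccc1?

C10H8

Heavy atoms from the SMILES: 10 C.
Implicit hydrogens by atom environment:
  8 × C (aromatic): 1 H each → 8
  2 × C (aromatic): no H
  Total hydrogens = 8.
Molecular formula: C10H8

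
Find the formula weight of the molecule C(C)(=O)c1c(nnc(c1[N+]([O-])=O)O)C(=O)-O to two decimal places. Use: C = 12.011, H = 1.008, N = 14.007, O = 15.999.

227.13

Molecular formula: C7H5N3O6.
M = 7×12.011 + 5×1.008 + 3×14.007 + 6×15.999 = 227.13 g/mol.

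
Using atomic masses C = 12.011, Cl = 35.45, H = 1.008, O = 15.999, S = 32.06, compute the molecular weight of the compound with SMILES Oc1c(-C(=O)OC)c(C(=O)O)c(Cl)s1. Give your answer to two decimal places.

236.62

Molecular formula: C7H5ClO5S.
M = 7×12.011 + 1×35.45 + 5×1.008 + 5×15.999 + 1×32.06 = 236.62 g/mol.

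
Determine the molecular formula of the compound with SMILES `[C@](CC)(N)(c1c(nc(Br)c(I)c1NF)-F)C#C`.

C10H9BrF2IN3

Heavy atoms from the SMILES: 1 Br, 10 C, 2 F, 1 I, 3 N.
Implicit hydrogens by atom environment:
  5 × C (aromatic): no H
  2 × C: no H
  2 × F: no H
  1 × Br: no H
  1 × C: 3 H
  1 × C: 2 H
  1 × C: 1 H
  1 × I: no H
  1 × N: 2 H
  1 × N: 1 H
  1 × N (aromatic): no H
  Total hydrogens = 9.
Molecular formula: C10H9BrF2IN3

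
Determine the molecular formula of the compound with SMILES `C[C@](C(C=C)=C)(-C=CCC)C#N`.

C11H15N

Heavy atoms from the SMILES: 11 C, 1 N.
Implicit hydrogens by atom environment:
  3 × C: 2 H each → 6
  3 × C: 1 H each → 3
  3 × C: no H
  2 × C: 3 H each → 6
  1 × N: no H
  Total hydrogens = 15.
Molecular formula: C11H15N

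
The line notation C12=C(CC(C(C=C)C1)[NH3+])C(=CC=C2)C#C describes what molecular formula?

Heavy atoms from the SMILES: 14 C, 1 N.
Implicit hydrogens by atom environment:
  4 × C: 1 H each → 4
  3 × C: 2 H each → 6
  3 × C (aromatic): 1 H each → 3
  3 × C (aromatic): no H
  1 × C: no H
  1 × N (charge +1): 3 H
  Total hydrogens = 16.
Net charge +1.
Molecular formula: C14H16N+

C14H16N+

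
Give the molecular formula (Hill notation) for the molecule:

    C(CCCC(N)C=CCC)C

Heavy atoms from the SMILES: 10 C, 1 N.
Implicit hydrogens by atom environment:
  5 × C: 2 H each → 10
  3 × C: 1 H each → 3
  2 × C: 3 H each → 6
  1 × N: 2 H
  Total hydrogens = 21.
Molecular formula: C10H21N

C10H21N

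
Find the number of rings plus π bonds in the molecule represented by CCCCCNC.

Molecular formula from the SMILES: C6H15N.
DoU = (2C + 2 + N − H − X)/2 = (2·6 + 2 + 1 − 15 − 0)/2 = 0/2 = 0.
(Structurally: 0 ring(s) + 0 π bond(s) = 0.)

0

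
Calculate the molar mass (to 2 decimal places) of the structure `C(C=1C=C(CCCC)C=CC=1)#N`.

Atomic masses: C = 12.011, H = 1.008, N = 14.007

159.23

Molecular formula: C11H13N.
M = 11×12.011 + 13×1.008 + 1×14.007 = 159.23 g/mol.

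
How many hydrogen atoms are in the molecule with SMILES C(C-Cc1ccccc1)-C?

Hydrogens are implicit in SMILES; fill each atom to its normal valence:
  5 × C (aromatic): 1 H each → 5
  3 × C: 2 H each → 6
  1 × C: 3 H
  1 × C (aromatic): no H
  Total hydrogens = 14.

14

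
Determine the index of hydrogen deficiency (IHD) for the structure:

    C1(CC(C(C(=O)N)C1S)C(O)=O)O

Molecular formula from the SMILES: C7H11NO4S.
DoU = (2C + 2 + N − H − X)/2 = (2·7 + 2 + 1 − 11 − 0)/2 = 6/2 = 3.
(Structurally: 1 ring(s) + 2 π bond(s) = 3.)

3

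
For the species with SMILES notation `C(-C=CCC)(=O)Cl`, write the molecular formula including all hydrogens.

C5H7ClO

Heavy atoms from the SMILES: 5 C, 1 Cl, 1 O.
Implicit hydrogens by atom environment:
  2 × C: 1 H each → 2
  1 × C: 3 H
  1 × C: 2 H
  1 × C: no H
  1 × Cl: no H
  1 × O: no H
  Total hydrogens = 7.
Molecular formula: C5H7ClO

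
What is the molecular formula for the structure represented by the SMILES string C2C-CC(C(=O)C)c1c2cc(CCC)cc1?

Heavy atoms from the SMILES: 15 C, 1 O.
Implicit hydrogens by atom environment:
  5 × C: 2 H each → 10
  3 × C (aromatic): 1 H each → 3
  3 × C (aromatic): no H
  2 × C: 3 H each → 6
  1 × C: 1 H
  1 × C: no H
  1 × O: no H
  Total hydrogens = 20.
Molecular formula: C15H20O

C15H20O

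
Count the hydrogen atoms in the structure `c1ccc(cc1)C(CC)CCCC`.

Hydrogens are implicit in SMILES; fill each atom to its normal valence:
  5 × C (aromatic): 1 H each → 5
  4 × C: 2 H each → 8
  2 × C: 3 H each → 6
  1 × C: 1 H
  1 × C (aromatic): no H
  Total hydrogens = 20.

20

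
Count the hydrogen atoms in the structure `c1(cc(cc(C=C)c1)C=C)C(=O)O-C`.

12

Hydrogens are implicit in SMILES; fill each atom to its normal valence:
  3 × C (aromatic): 1 H each → 3
  3 × C (aromatic): no H
  2 × C: 2 H each → 4
  2 × C: 1 H each → 2
  2 × O: no H
  1 × C: 3 H
  1 × C: no H
  Total hydrogens = 12.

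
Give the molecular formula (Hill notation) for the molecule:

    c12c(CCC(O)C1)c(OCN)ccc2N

C11H16N2O2

Heavy atoms from the SMILES: 11 C, 2 N, 2 O.
Implicit hydrogens by atom environment:
  4 × C: 2 H each → 8
  4 × C (aromatic): no H
  2 × C (aromatic): 1 H each → 2
  2 × N: 2 H each → 4
  1 × C: 1 H
  1 × O: 1 H
  1 × O: no H
  Total hydrogens = 16.
Molecular formula: C11H16N2O2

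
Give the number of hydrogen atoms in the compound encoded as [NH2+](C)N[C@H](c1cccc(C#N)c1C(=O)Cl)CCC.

17

Hydrogens are implicit in SMILES; fill each atom to its normal valence:
  3 × C (aromatic): 1 H each → 3
  3 × C (aromatic): no H
  2 × C: 3 H each → 6
  2 × C: 2 H each → 4
  2 × C: no H
  1 × C: 1 H
  1 × Cl: no H
  1 × N (charge +1): 2 H
  1 × N: 1 H
  1 × N: no H
  1 × O: no H
  Total hydrogens = 17.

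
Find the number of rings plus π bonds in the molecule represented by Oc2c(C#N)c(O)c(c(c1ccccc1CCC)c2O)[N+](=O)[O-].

11

Molecular formula from the SMILES: C16H14N2O5.
DoU = (2C + 2 + N − H − X)/2 = (2·16 + 2 + 2 − 14 − 0)/2 = 22/2 = 11.
(Structurally: 2 ring(s) + 9 π bond(s) = 11.)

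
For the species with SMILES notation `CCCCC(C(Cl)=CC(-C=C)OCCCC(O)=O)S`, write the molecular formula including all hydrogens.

C14H23ClO3S

Heavy atoms from the SMILES: 14 C, 1 Cl, 3 O, 1 S.
Implicit hydrogens by atom environment:
  7 × C: 2 H each → 14
  4 × C: 1 H each → 4
  2 × C: no H
  2 × O: no H
  1 × C: 3 H
  1 × Cl: no H
  1 × O: 1 H
  1 × S: 1 H
  Total hydrogens = 23.
Molecular formula: C14H23ClO3S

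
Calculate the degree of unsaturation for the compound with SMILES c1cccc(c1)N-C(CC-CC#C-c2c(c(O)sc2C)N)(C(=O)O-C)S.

10

Molecular formula from the SMILES: C19H22N2O3S2.
DoU = (2C + 2 + N − H − X)/2 = (2·19 + 2 + 2 − 22 − 0)/2 = 20/2 = 10.
(Structurally: 2 ring(s) + 8 π bond(s) = 10.)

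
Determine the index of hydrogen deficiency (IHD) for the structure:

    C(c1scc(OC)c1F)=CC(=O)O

Molecular formula from the SMILES: C8H7FO3S.
DoU = (2C + 2 + N − H − X)/2 = (2·8 + 2 + 0 − 7 − 1)/2 = 10/2 = 5.
(Structurally: 1 ring(s) + 4 π bond(s) = 5.)

5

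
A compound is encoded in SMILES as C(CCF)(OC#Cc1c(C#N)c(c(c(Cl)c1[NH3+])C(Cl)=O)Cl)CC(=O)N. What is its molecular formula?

C15H12Cl3FN3O3+

Heavy atoms from the SMILES: 15 C, 3 Cl, 1 F, 3 N, 3 O.
Implicit hydrogens by atom environment:
  6 × C (aromatic): no H
  5 × C: no H
  3 × C: 2 H each → 6
  3 × Cl: no H
  3 × O: no H
  1 × C: 1 H
  1 × F: no H
  1 × N (charge +1): 3 H
  1 × N: 2 H
  1 × N: no H
  Total hydrogens = 12.
Net charge +1.
Molecular formula: C15H12Cl3FN3O3+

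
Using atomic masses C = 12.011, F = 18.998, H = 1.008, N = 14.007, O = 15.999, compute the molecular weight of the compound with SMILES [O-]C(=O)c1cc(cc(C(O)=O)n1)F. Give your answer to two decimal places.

Molecular formula: C7H3FNO4-.
M = 7×12.011 + 1×18.998 + 3×1.008 + 1×14.007 + 4×15.999 = 184.10 g/mol.

184.10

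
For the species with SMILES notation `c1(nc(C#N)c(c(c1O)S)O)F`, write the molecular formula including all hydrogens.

C6H3FN2O2S

Heavy atoms from the SMILES: 6 C, 1 F, 2 N, 2 O, 1 S.
Implicit hydrogens by atom environment:
  5 × C (aromatic): no H
  2 × O: 1 H each → 2
  1 × C: no H
  1 × F: no H
  1 × N (aromatic): no H
  1 × N: no H
  1 × S: 1 H
  Total hydrogens = 3.
Molecular formula: C6H3FN2O2S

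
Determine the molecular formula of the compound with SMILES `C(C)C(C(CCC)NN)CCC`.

Heavy atoms from the SMILES: 10 C, 2 N.
Implicit hydrogens by atom environment:
  5 × C: 2 H each → 10
  3 × C: 3 H each → 9
  2 × C: 1 H each → 2
  1 × N: 2 H
  1 × N: 1 H
  Total hydrogens = 24.
Molecular formula: C10H24N2

C10H24N2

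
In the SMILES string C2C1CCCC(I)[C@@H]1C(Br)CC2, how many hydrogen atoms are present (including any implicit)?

Hydrogens are implicit in SMILES; fill each atom to its normal valence:
  6 × C: 2 H each → 12
  4 × C: 1 H each → 4
  1 × Br: no H
  1 × I: no H
  Total hydrogens = 16.

16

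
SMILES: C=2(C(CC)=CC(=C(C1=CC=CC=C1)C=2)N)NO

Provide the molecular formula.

Heavy atoms from the SMILES: 14 C, 2 N, 1 O.
Implicit hydrogens by atom environment:
  7 × C (aromatic): 1 H each → 7
  5 × C (aromatic): no H
  1 × C: 3 H
  1 × C: 2 H
  1 × N: 2 H
  1 × N: 1 H
  1 × O: 1 H
  Total hydrogens = 16.
Molecular formula: C14H16N2O

C14H16N2O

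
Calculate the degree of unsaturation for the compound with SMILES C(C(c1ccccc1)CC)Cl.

Molecular formula from the SMILES: C10H13Cl.
DoU = (2C + 2 + N − H − X)/2 = (2·10 + 2 + 0 − 13 − 1)/2 = 8/2 = 4.
(Structurally: 1 ring(s) + 3 π bond(s) = 4.)

4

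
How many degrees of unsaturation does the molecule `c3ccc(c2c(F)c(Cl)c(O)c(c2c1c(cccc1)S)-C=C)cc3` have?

13

Molecular formula from the SMILES: C20H14ClFOS.
DoU = (2C + 2 + N − H − X)/2 = (2·20 + 2 + 0 − 14 − 2)/2 = 26/2 = 13.
(Structurally: 3 ring(s) + 10 π bond(s) = 13.)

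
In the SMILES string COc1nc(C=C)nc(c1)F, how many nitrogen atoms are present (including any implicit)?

2

The symbol for nitrogen appears 2 times in the SMILES.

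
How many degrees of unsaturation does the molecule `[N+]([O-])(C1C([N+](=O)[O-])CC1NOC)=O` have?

Molecular formula from the SMILES: C5H9N3O5.
DoU = (2C + 2 + N − H − X)/2 = (2·5 + 2 + 3 − 9 − 0)/2 = 6/2 = 3.
(Structurally: 1 ring(s) + 2 π bond(s) = 3.)

3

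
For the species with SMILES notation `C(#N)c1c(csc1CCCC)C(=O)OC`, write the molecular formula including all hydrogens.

Heavy atoms from the SMILES: 11 C, 1 N, 2 O, 1 S.
Implicit hydrogens by atom environment:
  3 × C: 2 H each → 6
  3 × C (aromatic): no H
  2 × C: 3 H each → 6
  2 × C: no H
  2 × O: no H
  1 × C (aromatic): 1 H
  1 × N: no H
  1 × S (aromatic): no H
  Total hydrogens = 13.
Molecular formula: C11H13NO2S

C11H13NO2S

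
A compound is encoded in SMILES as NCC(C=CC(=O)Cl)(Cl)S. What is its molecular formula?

Heavy atoms from the SMILES: 5 C, 2 Cl, 1 N, 1 O, 1 S.
Implicit hydrogens by atom environment:
  2 × C: 1 H each → 2
  2 × C: no H
  2 × Cl: no H
  1 × C: 2 H
  1 × N: 2 H
  1 × O: no H
  1 × S: 1 H
  Total hydrogens = 7.
Molecular formula: C5H7Cl2NOS

C5H7Cl2NOS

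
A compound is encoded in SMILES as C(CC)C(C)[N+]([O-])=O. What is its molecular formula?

Heavy atoms from the SMILES: 5 C, 1 N, 2 O.
Implicit hydrogens by atom environment:
  2 × C: 3 H each → 6
  2 × C: 2 H each → 4
  1 × C: 1 H
  1 × N (charge +1): no H
  1 × O: no H
  1 × O (charge -1): no H
  Total hydrogens = 11.
Molecular formula: C5H11NO2

C5H11NO2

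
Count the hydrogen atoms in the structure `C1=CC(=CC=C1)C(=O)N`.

Hydrogens are implicit in SMILES; fill each atom to its normal valence:
  5 × C (aromatic): 1 H each → 5
  1 × C (aromatic): no H
  1 × C: no H
  1 × N: 2 H
  1 × O: no H
  Total hydrogens = 7.

7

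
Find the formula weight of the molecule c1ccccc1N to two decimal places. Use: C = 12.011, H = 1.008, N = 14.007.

93.13

Molecular formula: C6H7N.
M = 6×12.011 + 7×1.008 + 1×14.007 = 93.13 g/mol.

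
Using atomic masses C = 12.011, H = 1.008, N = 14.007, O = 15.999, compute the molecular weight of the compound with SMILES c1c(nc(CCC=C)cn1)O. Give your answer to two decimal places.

Molecular formula: C8H10N2O.
M = 8×12.011 + 10×1.008 + 2×14.007 + 1×15.999 = 150.18 g/mol.

150.18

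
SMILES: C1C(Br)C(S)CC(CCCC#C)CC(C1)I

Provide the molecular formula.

C13H20BrIS

Heavy atoms from the SMILES: 1 Br, 13 C, 1 I, 1 S.
Implicit hydrogens by atom environment:
  7 × C: 2 H each → 14
  5 × C: 1 H each → 5
  1 × Br: no H
  1 × C: no H
  1 × I: no H
  1 × S: 1 H
  Total hydrogens = 20.
Molecular formula: C13H20BrIS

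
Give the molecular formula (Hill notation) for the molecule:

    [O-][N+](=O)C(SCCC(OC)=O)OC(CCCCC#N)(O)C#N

C12H17N3O6S

Heavy atoms from the SMILES: 12 C, 3 N, 6 O, 1 S.
Implicit hydrogens by atom environment:
  6 × C: 2 H each → 12
  4 × C: no H
  4 × O: no H
  2 × N: no H
  1 × C: 3 H
  1 × C: 1 H
  1 × N (charge +1): no H
  1 × O: 1 H
  1 × O (charge -1): no H
  1 × S: no H
  Total hydrogens = 17.
Molecular formula: C12H17N3O6S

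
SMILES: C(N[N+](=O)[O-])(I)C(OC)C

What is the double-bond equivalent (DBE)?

Molecular formula from the SMILES: C4H9IN2O3.
DoU = (2C + 2 + N − H − X)/2 = (2·4 + 2 + 2 − 9 − 1)/2 = 2/2 = 1.
(Structurally: 0 ring(s) + 1 π bond(s) = 1.)

1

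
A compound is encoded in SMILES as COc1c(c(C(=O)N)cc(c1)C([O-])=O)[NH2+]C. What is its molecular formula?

Heavy atoms from the SMILES: 10 C, 2 N, 4 O.
Implicit hydrogens by atom environment:
  4 × C (aromatic): no H
  3 × O: no H
  2 × C: 3 H each → 6
  2 × C (aromatic): 1 H each → 2
  2 × C: no H
  1 × N: 2 H
  1 × N (charge +1): 2 H
  1 × O (charge -1): no H
  Total hydrogens = 12.
Molecular formula: C10H12N2O4

C10H12N2O4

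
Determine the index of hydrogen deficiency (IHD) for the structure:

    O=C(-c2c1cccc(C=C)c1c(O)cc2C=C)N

10

Molecular formula from the SMILES: C15H13NO2.
DoU = (2C + 2 + N − H − X)/2 = (2·15 + 2 + 1 − 13 − 0)/2 = 20/2 = 10.
(Structurally: 2 ring(s) + 8 π bond(s) = 10.)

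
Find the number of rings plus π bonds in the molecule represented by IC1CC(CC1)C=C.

2

Molecular formula from the SMILES: C7H11I.
DoU = (2C + 2 + N − H − X)/2 = (2·7 + 2 + 0 − 11 − 1)/2 = 4/2 = 2.
(Structurally: 1 ring(s) + 1 π bond(s) = 2.)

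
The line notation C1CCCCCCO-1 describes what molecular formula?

Heavy atoms from the SMILES: 7 C, 1 O.
Implicit hydrogens by atom environment:
  7 × C: 2 H each → 14
  1 × O: no H
  Total hydrogens = 14.
Molecular formula: C7H14O

C7H14O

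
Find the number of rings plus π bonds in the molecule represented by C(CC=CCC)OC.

Molecular formula from the SMILES: C7H14O.
DoU = (2C + 2 + N − H − X)/2 = (2·7 + 2 + 0 − 14 − 0)/2 = 2/2 = 1.
(Structurally: 0 ring(s) + 1 π bond(s) = 1.)

1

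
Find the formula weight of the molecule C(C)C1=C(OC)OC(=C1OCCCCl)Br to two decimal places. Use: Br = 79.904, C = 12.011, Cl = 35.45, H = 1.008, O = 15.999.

297.57

Molecular formula: C10H14BrClO3.
M = 1×79.904 + 10×12.011 + 1×35.45 + 14×1.008 + 3×15.999 = 297.57 g/mol.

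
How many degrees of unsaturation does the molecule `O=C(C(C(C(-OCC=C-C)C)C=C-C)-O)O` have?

3

Molecular formula from the SMILES: C12H20O4.
DoU = (2C + 2 + N − H − X)/2 = (2·12 + 2 + 0 − 20 − 0)/2 = 6/2 = 3.
(Structurally: 0 ring(s) + 3 π bond(s) = 3.)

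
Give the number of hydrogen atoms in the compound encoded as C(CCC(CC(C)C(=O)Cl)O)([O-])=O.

Hydrogens are implicit in SMILES; fill each atom to its normal valence:
  3 × C: 2 H each → 6
  2 × C: 1 H each → 2
  2 × C: no H
  2 × O: no H
  1 × C: 3 H
  1 × Cl: no H
  1 × O: 1 H
  1 × O (charge -1): no H
  Total hydrogens = 12.

12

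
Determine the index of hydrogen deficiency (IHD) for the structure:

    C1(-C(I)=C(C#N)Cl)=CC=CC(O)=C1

Molecular formula from the SMILES: C9H5ClINO.
DoU = (2C + 2 + N − H − X)/2 = (2·9 + 2 + 1 − 5 − 2)/2 = 14/2 = 7.
(Structurally: 1 ring(s) + 6 π bond(s) = 7.)

7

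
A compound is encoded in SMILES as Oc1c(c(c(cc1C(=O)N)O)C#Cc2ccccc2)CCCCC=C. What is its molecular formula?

C21H21NO3

Heavy atoms from the SMILES: 21 C, 1 N, 3 O.
Implicit hydrogens by atom environment:
  6 × C (aromatic): 1 H each → 6
  6 × C (aromatic): no H
  5 × C: 2 H each → 10
  3 × C: no H
  2 × O: 1 H each → 2
  1 × C: 1 H
  1 × N: 2 H
  1 × O: no H
  Total hydrogens = 21.
Molecular formula: C21H21NO3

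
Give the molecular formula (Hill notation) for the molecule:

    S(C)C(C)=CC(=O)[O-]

Heavy atoms from the SMILES: 5 C, 2 O, 1 S.
Implicit hydrogens by atom environment:
  2 × C: 3 H each → 6
  2 × C: no H
  1 × C: 1 H
  1 × O: no H
  1 × O (charge -1): no H
  1 × S: no H
  Total hydrogens = 7.
Net charge -1.
Molecular formula: C5H7O2S-

C5H7O2S-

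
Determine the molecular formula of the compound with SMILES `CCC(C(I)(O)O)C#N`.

Heavy atoms from the SMILES: 5 C, 1 I, 1 N, 2 O.
Implicit hydrogens by atom environment:
  2 × C: no H
  2 × O: 1 H each → 2
  1 × C: 3 H
  1 × C: 2 H
  1 × C: 1 H
  1 × I: no H
  1 × N: no H
  Total hydrogens = 8.
Molecular formula: C5H8INO2

C5H8INO2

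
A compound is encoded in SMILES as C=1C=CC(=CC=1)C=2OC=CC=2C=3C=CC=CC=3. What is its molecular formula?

C16H12O

Heavy atoms from the SMILES: 16 C, 1 O.
Implicit hydrogens by atom environment:
  12 × C (aromatic): 1 H each → 12
  4 × C (aromatic): no H
  1 × O (aromatic): no H
  Total hydrogens = 12.
Molecular formula: C16H12O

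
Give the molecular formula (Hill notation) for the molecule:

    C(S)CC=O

Heavy atoms from the SMILES: 3 C, 1 O, 1 S.
Implicit hydrogens by atom environment:
  2 × C: 2 H each → 4
  1 × C: 1 H
  1 × O: no H
  1 × S: 1 H
  Total hydrogens = 6.
Molecular formula: C3H6OS

C3H6OS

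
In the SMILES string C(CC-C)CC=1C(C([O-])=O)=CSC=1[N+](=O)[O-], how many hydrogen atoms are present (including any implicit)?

12

Hydrogens are implicit in SMILES; fill each atom to its normal valence:
  4 × C: 2 H each → 8
  3 × C (aromatic): no H
  2 × O: no H
  2 × O (charge -1): no H
  1 × C: 3 H
  1 × C (aromatic): 1 H
  1 × C: no H
  1 × N (charge +1): no H
  1 × S (aromatic): no H
  Total hydrogens = 12.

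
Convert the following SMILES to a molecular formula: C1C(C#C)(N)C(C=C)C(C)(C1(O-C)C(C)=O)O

C13H19NO3

Heavy atoms from the SMILES: 13 C, 1 N, 3 O.
Implicit hydrogens by atom environment:
  5 × C: no H
  3 × C: 3 H each → 9
  3 × C: 1 H each → 3
  2 × C: 2 H each → 4
  2 × O: no H
  1 × N: 2 H
  1 × O: 1 H
  Total hydrogens = 19.
Molecular formula: C13H19NO3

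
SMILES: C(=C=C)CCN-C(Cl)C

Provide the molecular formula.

Heavy atoms from the SMILES: 7 C, 1 Cl, 1 N.
Implicit hydrogens by atom environment:
  3 × C: 2 H each → 6
  2 × C: 1 H each → 2
  1 × C: 3 H
  1 × C: no H
  1 × Cl: no H
  1 × N: 1 H
  Total hydrogens = 12.
Molecular formula: C7H12ClN

C7H12ClN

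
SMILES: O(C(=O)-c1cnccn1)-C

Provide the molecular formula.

Heavy atoms from the SMILES: 6 C, 2 N, 2 O.
Implicit hydrogens by atom environment:
  3 × C (aromatic): 1 H each → 3
  2 × N (aromatic): no H
  2 × O: no H
  1 × C: 3 H
  1 × C (aromatic): no H
  1 × C: no H
  Total hydrogens = 6.
Molecular formula: C6H6N2O2

C6H6N2O2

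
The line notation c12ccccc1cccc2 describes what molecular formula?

Heavy atoms from the SMILES: 10 C.
Implicit hydrogens by atom environment:
  8 × C (aromatic): 1 H each → 8
  2 × C (aromatic): no H
  Total hydrogens = 8.
Molecular formula: C10H8

C10H8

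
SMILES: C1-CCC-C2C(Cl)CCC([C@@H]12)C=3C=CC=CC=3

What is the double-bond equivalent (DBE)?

6

Molecular formula from the SMILES: C16H21Cl.
DoU = (2C + 2 + N − H − X)/2 = (2·16 + 2 + 0 − 21 − 1)/2 = 12/2 = 6.
(Structurally: 3 ring(s) + 3 π bond(s) = 6.)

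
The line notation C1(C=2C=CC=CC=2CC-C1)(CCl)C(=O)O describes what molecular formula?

C12H13ClO2

Heavy atoms from the SMILES: 12 C, 1 Cl, 2 O.
Implicit hydrogens by atom environment:
  4 × C: 2 H each → 8
  4 × C (aromatic): 1 H each → 4
  2 × C (aromatic): no H
  2 × C: no H
  1 × Cl: no H
  1 × O: 1 H
  1 × O: no H
  Total hydrogens = 13.
Molecular formula: C12H13ClO2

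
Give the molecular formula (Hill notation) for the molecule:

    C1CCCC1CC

Heavy atoms from the SMILES: 7 C.
Implicit hydrogens by atom environment:
  5 × C: 2 H each → 10
  1 × C: 3 H
  1 × C: 1 H
  Total hydrogens = 14.
Molecular formula: C7H14

C7H14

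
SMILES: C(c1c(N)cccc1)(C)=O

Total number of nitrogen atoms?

1

The symbol for nitrogen appears 1 time in the SMILES.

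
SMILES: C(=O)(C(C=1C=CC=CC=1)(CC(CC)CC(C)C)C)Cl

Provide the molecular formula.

C17H25ClO

Heavy atoms from the SMILES: 17 C, 1 Cl, 1 O.
Implicit hydrogens by atom environment:
  5 × C (aromatic): 1 H each → 5
  4 × C: 3 H each → 12
  3 × C: 2 H each → 6
  2 × C: 1 H each → 2
  2 × C: no H
  1 × C (aromatic): no H
  1 × Cl: no H
  1 × O: no H
  Total hydrogens = 25.
Molecular formula: C17H25ClO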